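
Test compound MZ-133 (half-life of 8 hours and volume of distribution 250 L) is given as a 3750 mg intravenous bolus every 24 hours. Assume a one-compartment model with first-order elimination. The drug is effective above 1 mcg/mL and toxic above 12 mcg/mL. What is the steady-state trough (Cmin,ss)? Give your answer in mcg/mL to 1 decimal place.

τ = 24 h = 3 half-lives, so f = (1/2)^3 = 0.125.
At steady state, R = 1/(1 − 0.125) = 8/7.
Single-dose peak C₀ = D/Vd = 3750/250 = 15 mcg/mL.
Steady-state peak Cmax,ss = C₀·R = 15 × 8/7 ≈ 17.143 mcg/mL.
Steady-state trough Cmin,ss = Cmax,ss·f ≈ 17.143 × 0.125 ≈ 2.143 mcg/mL.
Trough 2.1 mcg/mL vs MEC 1 mcg/mL: adequate.

2.1 mcg/mL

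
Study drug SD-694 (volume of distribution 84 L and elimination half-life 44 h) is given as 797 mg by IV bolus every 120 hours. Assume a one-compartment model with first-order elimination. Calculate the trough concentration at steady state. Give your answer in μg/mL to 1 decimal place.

1.7 μg/mL

Over one 120-h interval, 120/44 ≈ 2.7273 half-lives elapse, leaving f ≈ 0.1510 of each dose.
At steady state, accumulation factor R = 1/(1 − e^(−kτ)) ≈ 1.1779.
Single-dose peak C₀ = D/Vd = 797/84 ≈ 9.488 μg/mL.
Cmax,ss = C₀/(1 − f) ≈ 9.488/0.8490 ≈ 11.176 μg/mL.
One interval later, Cmin,ss = Cmax,ss·e^(−kτ) ≈ 11.176 × 0.1510 ≈ 1.688 μg/mL.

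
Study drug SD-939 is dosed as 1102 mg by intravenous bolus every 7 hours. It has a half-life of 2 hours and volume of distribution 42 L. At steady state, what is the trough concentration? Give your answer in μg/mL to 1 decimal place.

2.5 μg/mL

k = ln2/t½ = ln2/2 ≈ 0.346574 h⁻¹; fraction remaining f = e^(−kτ) = e^(−0.346574×7) ≈ 0.0884.
At steady state, accumulation factor R = 1/(1 − e^(−kτ)) ≈ 1.0970.
Each bolus raises the concentration by D/Vd = 1102/42 ≈ 26.238 μg/mL.
Cmax,ss = C₀/(1 − f) ≈ 26.238/0.9116 ≈ 28.782 μg/mL.
One interval later, Cmin,ss = Cmax,ss·e^(−kτ) ≈ 28.782 × 0.0884 ≈ 2.544 μg/mL.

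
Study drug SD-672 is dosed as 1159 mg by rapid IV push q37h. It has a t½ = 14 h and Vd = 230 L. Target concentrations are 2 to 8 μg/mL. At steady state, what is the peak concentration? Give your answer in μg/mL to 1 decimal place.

τ/t½ = 37/14 ≈ 2.6429, so fraction remaining f = (1/2)^(37/14) ≈ 0.1601.
At steady state, accumulation factor R = 1/(1 − e^(−kτ)) ≈ 1.1906.
Each bolus raises the concentration by D/Vd = 1159/230 ≈ 5.039 μg/mL.
Steady-state peak Cmax,ss = C₀·R ≈ 5.039 × 1.1906 ≈ 5.999 μg/mL.
Peak 6.0 μg/mL vs MTC 8 μg/mL: below toxic threshold.

6.0 μg/mL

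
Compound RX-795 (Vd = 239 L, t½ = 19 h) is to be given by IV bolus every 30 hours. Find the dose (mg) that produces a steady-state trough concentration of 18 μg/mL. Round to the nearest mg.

τ/t½ = 30/19 ≈ 1.5789, so f = (1/2)^(30/19) ≈ 0.334726.
Cmin,ss = (D/Vd)·f/(1−f), so D = Cmin,ss·Vd·(1−f)/f.
D = 18 × 239 × (1−f)/f ≈ 18 × 239 × 1.98752 ≈ 8550.31 mg.

8550 mg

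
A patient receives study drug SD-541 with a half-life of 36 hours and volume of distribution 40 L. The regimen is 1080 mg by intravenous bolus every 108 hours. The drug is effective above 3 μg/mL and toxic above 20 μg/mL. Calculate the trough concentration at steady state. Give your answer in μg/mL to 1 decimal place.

3.9 μg/mL

τ = 108 h = 3 half-lives, so f = (1/2)^3 = 0.125.
Accumulation ratio R = 1/(1 − f) = 1/0.875 = 8/7.
Single-dose peak C₀ = D/Vd = 1080/40 = 27 μg/mL.
Steady-state peak Cmax,ss = C₀·R = 27 × 8/7 ≈ 30.857 μg/mL.
Steady-state trough Cmin,ss = Cmax,ss·f ≈ 30.857 × 0.125 ≈ 3.857 μg/mL.
Trough 3.9 μg/mL vs MEC 3 μg/mL: adequate.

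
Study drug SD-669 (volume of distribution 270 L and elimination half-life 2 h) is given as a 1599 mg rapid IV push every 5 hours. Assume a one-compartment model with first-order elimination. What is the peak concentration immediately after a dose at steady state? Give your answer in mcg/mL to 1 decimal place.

τ/t½ = 5/2 ≈ 2.5, so fraction remaining f = (1/2)^(5/2) ≈ 0.1768.
Accumulation ratio R = 1/(1 − f) ≈ 1/0.8232 ≈ 1.2148.
Each bolus raises the concentration by D/Vd = 1599/270 ≈ 5.922 mcg/mL.
Cmax,ss = C₀/(1 − f) ≈ 5.922/0.8232 ≈ 7.194 mcg/mL.

7.2 mcg/mL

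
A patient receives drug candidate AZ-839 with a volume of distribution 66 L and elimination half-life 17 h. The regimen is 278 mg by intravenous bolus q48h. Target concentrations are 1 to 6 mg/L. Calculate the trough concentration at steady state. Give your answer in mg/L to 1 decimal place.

τ/t½ = 48/17 ≈ 2.8235, so fraction remaining f = (1/2)^(48/17) ≈ 0.1413.
Single-dose peak C₀ = D/Vd = 278/66 ≈ 4.212 mg/L.
Steady-state trough Cmin,ss = C₀·f/(1−f) ≈ 4.212 × 0.1413/0.8587 ≈ 0.693 mg/L.
Trough 0.7 mg/L vs MEC 1 mg/L: subtherapeutic.

0.7 mg/L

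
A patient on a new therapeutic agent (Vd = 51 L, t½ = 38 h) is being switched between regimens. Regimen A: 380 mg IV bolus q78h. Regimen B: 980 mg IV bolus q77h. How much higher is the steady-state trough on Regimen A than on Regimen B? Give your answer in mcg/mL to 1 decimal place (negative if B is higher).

-3.9 mcg/mL

Regimen A: f = (1/2)^(78/38) ≈ 0.2410; Cmin,ss = (380/51)·f/(1−f) ≈ 2.366 mcg/mL.
Regimen B: f = (1/2)^(77/38) ≈ 0.2455; Cmin,ss = (980/51)·f/(1−f) ≈ 6.252 mcg/mL.
Difference ≈ 2.366 − 6.252 ≈ -3.886 mcg/mL.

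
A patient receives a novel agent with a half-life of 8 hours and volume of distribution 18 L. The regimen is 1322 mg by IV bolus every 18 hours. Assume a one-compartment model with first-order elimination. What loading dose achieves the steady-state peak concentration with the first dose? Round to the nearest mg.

1674 mg

f = (1/2)^(18/8) ≈ 0.210224; accumulation ratio R = 1/(1−f) ≈ 1.26618.
Loading dose to hit Cmax,ss on first dose: D_load = D_maint·R ≈ 1322 × 1.26618 ≈ 1673.89 mg.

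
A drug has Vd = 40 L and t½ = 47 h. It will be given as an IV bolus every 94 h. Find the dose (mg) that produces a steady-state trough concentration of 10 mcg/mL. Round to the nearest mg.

1200 mg

τ/t½ = 94/47 ≈ 2, so f = (1/2)^(94/47) ≈ 0.250000.
Cmin,ss = (D/Vd)·f/(1−f), so D = Cmin,ss·Vd·(1−f)/f.
D = 10 × 40 × (1−f)/f ≈ 10 × 40 × 3.00000 ≈ 1200.00 mg.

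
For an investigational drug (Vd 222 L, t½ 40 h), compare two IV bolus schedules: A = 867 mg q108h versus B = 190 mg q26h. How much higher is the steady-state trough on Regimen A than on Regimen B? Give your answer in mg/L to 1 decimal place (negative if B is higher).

-0.8 mg/L

Regimen A: f = (1/2)^(108/40) ≈ 0.1539; Cmin,ss = (867/222)·f/(1−f) ≈ 0.710 mg/L.
Regimen B: f = (1/2)^(26/40) ≈ 0.6373; Cmin,ss = (190/222)·f/(1−f) ≈ 1.504 mg/L.
Difference ≈ 0.710 − 1.504 ≈ -0.794 mg/L.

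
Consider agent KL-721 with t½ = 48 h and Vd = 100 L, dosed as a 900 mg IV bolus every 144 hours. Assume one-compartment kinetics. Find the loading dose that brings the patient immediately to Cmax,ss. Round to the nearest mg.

f = (1/2)^(144/48) ≈ 0.125000; accumulation ratio R = 1/(1−f) ≈ 1.14286.
Loading dose to hit Cmax,ss on first dose: D_load = D_maint·R ≈ 900 × 1.14286 ≈ 1028.57 mg.

1029 mg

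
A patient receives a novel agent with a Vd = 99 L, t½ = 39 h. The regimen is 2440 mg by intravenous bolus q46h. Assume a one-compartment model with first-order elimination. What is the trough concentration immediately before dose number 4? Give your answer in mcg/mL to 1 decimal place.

f = (1/2)^(τ/t½) = (1/2)^(46/39) ≈ 0.4415.
C₀ = D/Vd = 2440/99 ≈ 24.646 mcg/mL.
Before the 4th dose, 3 doses have been given. Superposition: Cmin = C₀·(f + f² + … + f^3).
≈ 24.646 × (0.4415 + 0.1949 + 0.0861) ≈ 24.646 × 0.7225 ≈ 17.807 mcg/mL.

17.8 mcg/mL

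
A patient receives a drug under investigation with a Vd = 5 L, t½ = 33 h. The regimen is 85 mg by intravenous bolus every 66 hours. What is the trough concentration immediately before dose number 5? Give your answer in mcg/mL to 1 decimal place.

f = (1/2)^(τ/t½) = (1/2)^(66/33) ≈ 0.2500.
C₀ = D/Vd = 85/5 ≈ 17.000 mcg/mL.
Before the 5th dose, 4 doses have been given. Superposition: Cmin = C₀·(f + f² + … + f^4).
≈ 17.000 × (0.2500 + 0.0625 + 0.0156 + 0.0039) ≈ 17.000 × 0.3320 ≈ 5.644 mcg/mL.

5.6 mcg/mL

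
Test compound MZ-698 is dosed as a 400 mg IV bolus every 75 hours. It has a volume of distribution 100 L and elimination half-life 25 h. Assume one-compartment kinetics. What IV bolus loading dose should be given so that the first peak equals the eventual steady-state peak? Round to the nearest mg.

f = (1/2)^(75/25) ≈ 0.125000; accumulation ratio R = 1/(1−f) ≈ 1.14286.
Loading dose to hit Cmax,ss on first dose: D_load = D_maint·R ≈ 400 × 1.14286 ≈ 457.14 mg.

457 mg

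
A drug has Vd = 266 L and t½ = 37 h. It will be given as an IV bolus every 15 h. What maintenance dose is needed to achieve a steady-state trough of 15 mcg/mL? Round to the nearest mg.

1295 mg

τ/t½ = 15/37 ≈ 0.40541, so f = (1/2)^(15/37) ≈ 0.755024.
Cmin,ss = (D/Vd)·f/(1−f), so D = Cmin,ss·Vd·(1−f)/f.
D = 15 × 266 × (1−f)/f ≈ 15 × 266 × 0.32446 ≈ 1294.60 mg.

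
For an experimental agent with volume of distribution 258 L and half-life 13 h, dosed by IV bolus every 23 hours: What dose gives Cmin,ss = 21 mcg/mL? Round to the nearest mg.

τ/t½ = 23/13 ≈ 1.7692, so f = (1/2)^(23/13) ≈ 0.293365.
Cmin,ss = (D/Vd)·f/(1−f), so D = Cmin,ss·Vd·(1−f)/f.
D = 21 × 258 × (1−f)/f ≈ 21 × 258 × 2.40872 ≈ 13050.44 mg.

13050 mg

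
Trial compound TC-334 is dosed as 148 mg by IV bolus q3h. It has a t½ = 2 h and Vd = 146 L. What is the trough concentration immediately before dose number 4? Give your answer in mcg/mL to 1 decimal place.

f = (1/2)^(τ/t½) = (1/2)^(3/2) ≈ 0.3536.
C₀ = D/Vd = 148/146 ≈ 1.014 mcg/mL.
Before the 4th dose, 3 doses have been given. Superposition: Cmin = C₀·(f + f² + … + f^3).
≈ 1.014 × (0.3536 + 0.1250 + 0.0442) ≈ 1.014 × 0.5228 ≈ 0.530 mcg/mL.

0.5 mcg/mL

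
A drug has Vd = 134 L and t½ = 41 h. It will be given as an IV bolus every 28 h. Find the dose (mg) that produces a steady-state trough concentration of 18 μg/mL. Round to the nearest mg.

1460 mg

τ/t½ = 28/41 ≈ 0.68293, so f = (1/2)^(28/41) ≈ 0.622900.
Cmin,ss = (D/Vd)·f/(1−f), so D = Cmin,ss·Vd·(1−f)/f.
D = 18 × 134 × (1−f)/f ≈ 18 × 134 × 0.60539 ≈ 1460.20 mg.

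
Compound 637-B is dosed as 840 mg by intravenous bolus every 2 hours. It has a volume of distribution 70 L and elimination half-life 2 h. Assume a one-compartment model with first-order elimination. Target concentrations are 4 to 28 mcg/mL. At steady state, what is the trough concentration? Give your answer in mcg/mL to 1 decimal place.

The dosing interval is 1 half-life, so f = 2^(−1) = 0.5.
At steady state, R = 1/(1 − 0.5) = 2/1.
Single-dose peak C₀ = D/Vd = 840/70 = 12 mcg/mL.
Steady-state peak Cmax,ss = C₀·R = 12 × 2/1 ≈ 24.000 mcg/mL.
Steady-state trough Cmin,ss = Cmax,ss·f ≈ 24.000 × 0.5 ≈ 12.000 mcg/mL.
Trough 12.0 mcg/mL vs MEC 4 mcg/mL: adequate.

12.0 mcg/mL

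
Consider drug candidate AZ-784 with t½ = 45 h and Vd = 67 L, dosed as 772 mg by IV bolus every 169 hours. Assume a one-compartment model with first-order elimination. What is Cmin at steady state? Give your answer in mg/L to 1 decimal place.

Over one 169-h interval, 169/45 ≈ 3.7556 half-lives elapse, leaving f ≈ 0.0740 of each dose.
Accumulation ratio R = 1/(1 − f) ≈ 1/0.9260 ≈ 1.0799.
Single-dose peak C₀ = D/Vd = 772/67 ≈ 11.522 mg/L.
Cmax,ss = C₀/(1 − f) ≈ 11.522/0.9260 ≈ 12.443 mg/L.
One interval later, Cmin,ss = Cmax,ss·e^(−kτ) ≈ 12.443 × 0.0740 ≈ 0.921 mg/L.

0.9 mg/L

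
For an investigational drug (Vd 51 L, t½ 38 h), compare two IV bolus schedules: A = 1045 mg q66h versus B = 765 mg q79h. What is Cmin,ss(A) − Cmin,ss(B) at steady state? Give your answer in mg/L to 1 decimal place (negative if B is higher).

4.1 mg/L

Regimen A: f = (1/2)^(66/38) ≈ 0.3000; Cmin,ss = (1045/51)·f/(1−f) ≈ 8.782 mg/L.
Regimen B: f = (1/2)^(79/38) ≈ 0.2367; Cmin,ss = (765/51)·f/(1−f) ≈ 4.652 mg/L.
Difference ≈ 8.782 − 4.652 ≈ 4.130 mg/L.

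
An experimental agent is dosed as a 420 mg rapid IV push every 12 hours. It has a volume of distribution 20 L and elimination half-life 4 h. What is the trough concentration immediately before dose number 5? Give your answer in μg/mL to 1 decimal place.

f = (1/2)^(τ/t½) = (1/2)^(12/4) ≈ 0.1250.
C₀ = D/Vd = 420/20 ≈ 21.000 μg/mL.
Before the 5th dose, 4 doses have been given. Superposition: Cmin = C₀·(f + f² + … + f^4).
≈ 21.000 × (0.1250 + 0.0156 + 0.0020 + 0.0002) ≈ 21.000 × 0.1428 ≈ 2.999 μg/mL.

3.0 μg/mL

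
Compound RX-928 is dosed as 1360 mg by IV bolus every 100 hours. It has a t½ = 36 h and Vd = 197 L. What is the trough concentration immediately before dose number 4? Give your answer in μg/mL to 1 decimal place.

1.2 μg/mL

f = (1/2)^(τ/t½) = (1/2)^(100/36) ≈ 0.1458.
C₀ = D/Vd = 1360/197 ≈ 6.904 μg/mL.
Before the 4th dose, 3 doses have been given. Superposition: Cmin = C₀·(f + f² + … + f^3).
≈ 6.904 × (0.1458 + 0.0213 + 0.0031) ≈ 6.904 × 0.1702 ≈ 1.175 μg/mL.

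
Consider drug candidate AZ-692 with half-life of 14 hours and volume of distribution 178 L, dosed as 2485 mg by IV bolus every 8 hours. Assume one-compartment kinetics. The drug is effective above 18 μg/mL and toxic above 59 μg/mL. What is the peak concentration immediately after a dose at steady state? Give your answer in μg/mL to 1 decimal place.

Over one 8-h interval, 8/14 ≈ 0.57143 half-lives elapse, leaving f ≈ 0.6730 of each dose.
At steady state, accumulation factor R = 1/(1 − e^(−kτ)) ≈ 3.0581.
Each bolus raises the concentration by D/Vd = 2485/178 ≈ 13.961 μg/mL.
Steady-state peak Cmax,ss = C₀·R ≈ 13.961 × 3.0581 ≈ 42.694 μg/mL.
Peak 42.7 μg/mL vs MTC 59 μg/mL: below toxic threshold.

42.7 μg/mL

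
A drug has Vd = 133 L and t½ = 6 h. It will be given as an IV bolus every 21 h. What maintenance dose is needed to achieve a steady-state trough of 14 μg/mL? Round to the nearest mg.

19204 mg

τ/t½ = 21/6 ≈ 3.5, so f = (1/2)^(21/6) ≈ 0.088388.
Cmin,ss = (D/Vd)·f/(1−f), so D = Cmin,ss·Vd·(1−f)/f.
D = 14 × 133 × (1−f)/f ≈ 14 × 133 × 10.31375 ≈ 19204.20 mg.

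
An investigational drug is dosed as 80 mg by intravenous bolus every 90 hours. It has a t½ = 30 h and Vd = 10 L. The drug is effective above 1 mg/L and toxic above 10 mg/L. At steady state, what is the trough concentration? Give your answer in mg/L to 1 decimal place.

The dosing interval is 3 half-lives, so f = 2^(−3) = 0.125.
At steady state, R = 1/(1 − 0.125) = 8/7.
Single-dose peak C₀ = D/Vd = 80/10 = 8 mg/L.
Steady-state peak Cmax,ss = C₀·R = 8 × 8/7 ≈ 9.143 mg/L.
Steady-state trough Cmin,ss = Cmax,ss·f ≈ 9.143 × 0.125 ≈ 1.143 mg/L.
Trough 1.1 mg/L vs MEC 1 mg/L: adequate.

1.1 mg/L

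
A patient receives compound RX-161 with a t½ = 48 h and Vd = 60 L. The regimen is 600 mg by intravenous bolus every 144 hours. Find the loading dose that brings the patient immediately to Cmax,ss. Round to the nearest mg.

f = (1/2)^(144/48) ≈ 0.125000; accumulation ratio R = 1/(1−f) ≈ 1.14286.
Loading dose to hit Cmax,ss on first dose: D_load = D_maint·R ≈ 600 × 1.14286 ≈ 685.72 mg.

686 mg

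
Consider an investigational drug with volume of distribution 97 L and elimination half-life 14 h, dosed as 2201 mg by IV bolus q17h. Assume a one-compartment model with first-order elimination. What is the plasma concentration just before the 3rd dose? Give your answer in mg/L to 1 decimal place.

f = (1/2)^(τ/t½) = (1/2)^(17/14) ≈ 0.4310.
C₀ = D/Vd = 2201/97 ≈ 22.691 mg/L.
Before the 3rd dose, 2 doses have been given. Superposition: Cmin = C₀·(f + f²).
≈ 22.691 × (0.4310 + 0.1858) ≈ 22.691 × 0.6168 ≈ 13.996 mg/L.

14.0 mg/L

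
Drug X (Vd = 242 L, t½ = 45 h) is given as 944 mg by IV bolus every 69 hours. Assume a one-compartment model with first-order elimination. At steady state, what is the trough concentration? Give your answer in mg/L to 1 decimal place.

2.1 mg/L

τ/t½ = 69/45 ≈ 1.5333, so fraction remaining f = (1/2)^(69/45) ≈ 0.3455.
Single-dose peak C₀ = D/Vd = 944/242 ≈ 3.901 mg/L.
Steady-state trough Cmin,ss = C₀·f/(1−f) ≈ 3.901 × 0.3455/0.6545 ≈ 2.059 mg/L.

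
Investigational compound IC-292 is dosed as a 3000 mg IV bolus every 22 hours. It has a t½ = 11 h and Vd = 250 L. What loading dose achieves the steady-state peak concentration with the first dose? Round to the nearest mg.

4000 mg

f = (1/2)^(22/11) ≈ 0.250000; accumulation ratio R = 1/(1−f) ≈ 1.33333.
Loading dose to hit Cmax,ss on first dose: D_load = D_maint·R ≈ 3000 × 1.33333 ≈ 3999.99 mg.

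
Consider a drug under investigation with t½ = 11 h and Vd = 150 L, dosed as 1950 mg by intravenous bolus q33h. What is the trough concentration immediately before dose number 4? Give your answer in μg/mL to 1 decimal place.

f = (1/2)^(τ/t½) = (1/2)^(33/11) ≈ 0.1250.
C₀ = D/Vd = 1950/150 ≈ 13.000 μg/mL.
Before the 4th dose, 3 doses have been given. Superposition: Cmin = C₀·(f + f² + … + f^3).
≈ 13.000 × (0.1250 + 0.0156 + 0.0020) ≈ 13.000 × 0.1426 ≈ 1.854 μg/mL.

1.9 μg/mL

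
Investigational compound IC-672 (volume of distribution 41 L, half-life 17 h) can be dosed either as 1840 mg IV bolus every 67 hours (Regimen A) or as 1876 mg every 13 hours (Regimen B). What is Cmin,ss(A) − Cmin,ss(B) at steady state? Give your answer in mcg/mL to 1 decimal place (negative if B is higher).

-62.3 mcg/mL

Regimen A: f = (1/2)^(67/17) ≈ 0.0651; Cmin,ss = (1840/41)·f/(1−f) ≈ 3.125 mcg/mL.
Regimen B: f = (1/2)^(13/17) ≈ 0.5886; Cmin,ss = (1876/41)·f/(1−f) ≈ 65.464 mcg/mL.
Difference ≈ 3.125 − 65.464 ≈ -62.339 mcg/mL.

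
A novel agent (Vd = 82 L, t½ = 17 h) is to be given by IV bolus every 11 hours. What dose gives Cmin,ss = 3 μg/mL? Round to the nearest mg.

139 mg

τ/t½ = 11/17 ≈ 0.64706, so f = (1/2)^(11/17) ≈ 0.638581.
Cmin,ss = (D/Vd)·f/(1−f), so D = Cmin,ss·Vd·(1−f)/f.
D = 3 × 82 × (1−f)/f ≈ 3 × 82 × 0.56597 ≈ 139.23 mg.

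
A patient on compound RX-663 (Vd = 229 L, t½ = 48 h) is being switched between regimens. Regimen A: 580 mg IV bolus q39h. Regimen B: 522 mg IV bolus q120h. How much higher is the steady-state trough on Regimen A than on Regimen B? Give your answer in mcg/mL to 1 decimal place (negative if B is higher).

2.9 mcg/mL

Regimen A: f = (1/2)^(39/48) ≈ 0.5694; Cmin,ss = (580/229)·f/(1−f) ≈ 3.349 mcg/mL.
Regimen B: f = (1/2)^(120/48) ≈ 0.1768; Cmin,ss = (522/229)·f/(1−f) ≈ 0.490 mcg/mL.
Difference ≈ 3.349 − 0.490 ≈ 2.859 mcg/mL.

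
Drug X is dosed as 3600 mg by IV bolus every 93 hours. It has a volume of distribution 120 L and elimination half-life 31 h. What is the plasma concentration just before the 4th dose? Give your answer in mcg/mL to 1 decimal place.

f = (1/2)^(τ/t½) = (1/2)^(93/31) ≈ 0.1250.
C₀ = D/Vd = 3600/120 ≈ 30.000 mcg/mL.
Before the 4th dose, 3 doses have been given. Superposition: Cmin = C₀·(f + f² + … + f^3).
≈ 30.000 × (0.1250 + 0.0156 + 0.0020) ≈ 30.000 × 0.1426 ≈ 4.278 mcg/mL.

4.3 mcg/mL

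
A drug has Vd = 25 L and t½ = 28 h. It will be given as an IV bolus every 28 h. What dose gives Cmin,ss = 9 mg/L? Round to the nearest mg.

τ/t½ = 28/28 ≈ 1, so f = (1/2)^(28/28) ≈ 0.500000.
Cmin,ss = (D/Vd)·f/(1−f), so D = Cmin,ss·Vd·(1−f)/f.
D = 9 × 25 × (1−f)/f ≈ 9 × 25 × 1.00000 ≈ 225.00 mg.

225 mg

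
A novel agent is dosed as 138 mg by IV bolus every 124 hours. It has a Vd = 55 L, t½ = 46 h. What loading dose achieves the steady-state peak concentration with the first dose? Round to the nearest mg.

f = (1/2)^(124/46) ≈ 0.154358; accumulation ratio R = 1/(1−f) ≈ 1.18253.
Loading dose to hit Cmax,ss on first dose: D_load = D_maint·R ≈ 138 × 1.18253 ≈ 163.19 mg.

163 mg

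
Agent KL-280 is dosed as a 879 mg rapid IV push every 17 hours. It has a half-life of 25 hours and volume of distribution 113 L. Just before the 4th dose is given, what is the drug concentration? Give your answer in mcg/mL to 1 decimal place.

9.8 mcg/mL

f = (1/2)^(τ/t½) = (1/2)^(17/25) ≈ 0.6242.
C₀ = D/Vd = 879/113 ≈ 7.779 mcg/mL.
Before the 4th dose, 3 doses have been given. Superposition: Cmin = C₀·(f + f² + … + f^3).
≈ 7.779 × (0.6242 + 0.3896 + 0.2432) ≈ 7.779 × 1.2570 ≈ 9.778 mcg/mL.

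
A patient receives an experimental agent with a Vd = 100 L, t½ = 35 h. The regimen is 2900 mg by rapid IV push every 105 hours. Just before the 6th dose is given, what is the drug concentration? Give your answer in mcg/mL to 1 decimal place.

4.1 mcg/mL

f = (1/2)^(τ/t½) = (1/2)^(105/35) ≈ 0.1250.
C₀ = D/Vd = 2900/100 ≈ 29.000 mcg/mL.
Before the 6th dose, 5 doses have been given. Superposition: Cmin = C₀·(f + f² + … + f^5).
≈ 29.000 × (0.1250 + 0.0156 + 0.0020 + 0.0002 + 0.0000) ≈ 29.000 × 0.1428 ≈ 4.141 mcg/mL.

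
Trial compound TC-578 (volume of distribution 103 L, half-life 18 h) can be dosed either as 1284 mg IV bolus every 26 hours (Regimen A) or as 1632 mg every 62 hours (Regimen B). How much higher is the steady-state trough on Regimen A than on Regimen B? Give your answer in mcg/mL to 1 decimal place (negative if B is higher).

5.6 mcg/mL

Regimen A: f = (1/2)^(26/18) ≈ 0.3674; Cmin,ss = (1284/103)·f/(1−f) ≈ 7.240 mcg/mL.
Regimen B: f = (1/2)^(62/18) ≈ 0.0919; Cmin,ss = (1632/103)·f/(1−f) ≈ 1.603 mcg/mL.
Difference ≈ 7.240 − 1.603 ≈ 5.637 mcg/mL.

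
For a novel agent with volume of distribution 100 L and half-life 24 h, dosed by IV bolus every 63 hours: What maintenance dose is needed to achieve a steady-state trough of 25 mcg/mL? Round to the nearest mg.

12922 mg

τ/t½ = 63/24 ≈ 2.625, so f = (1/2)^(63/24) ≈ 0.162105.
Cmin,ss = (D/Vd)·f/(1−f), so D = Cmin,ss·Vd·(1−f)/f.
D = 25 × 100 × (1−f)/f ≈ 25 × 100 × 5.16884 ≈ 12922.10 mg.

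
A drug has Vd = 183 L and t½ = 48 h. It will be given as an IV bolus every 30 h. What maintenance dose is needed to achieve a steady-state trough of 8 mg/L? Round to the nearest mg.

τ/t½ = 30/48 ≈ 0.625, so f = (1/2)^(30/48) ≈ 0.648420.
Cmin,ss = (D/Vd)·f/(1−f), so D = Cmin,ss·Vd·(1−f)/f.
D = 8 × 183 × (1−f)/f ≈ 8 × 183 × 0.54221 ≈ 793.80 mg.

794 mg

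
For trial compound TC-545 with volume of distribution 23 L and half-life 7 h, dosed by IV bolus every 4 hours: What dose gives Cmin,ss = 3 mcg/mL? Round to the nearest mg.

34 mg

τ/t½ = 4/7 ≈ 0.57143, so f = (1/2)^(4/7) ≈ 0.672950.
Cmin,ss = (D/Vd)·f/(1−f), so D = Cmin,ss·Vd·(1−f)/f.
D = 3 × 23 × (1−f)/f ≈ 3 × 23 × 0.48599 ≈ 33.53 mg.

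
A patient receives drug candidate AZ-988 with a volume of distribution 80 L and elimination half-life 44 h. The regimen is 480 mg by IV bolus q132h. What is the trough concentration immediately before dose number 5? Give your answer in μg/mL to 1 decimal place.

0.9 μg/mL

f = (1/2)^(τ/t½) = (1/2)^(132/44) ≈ 0.1250.
C₀ = D/Vd = 480/80 ≈ 6.000 μg/mL.
Before the 5th dose, 4 doses have been given. Superposition: Cmin = C₀·(f + f² + … + f^4).
≈ 6.000 × (0.1250 + 0.0156 + 0.0020 + 0.0002) ≈ 6.000 × 0.1428 ≈ 0.857 μg/mL.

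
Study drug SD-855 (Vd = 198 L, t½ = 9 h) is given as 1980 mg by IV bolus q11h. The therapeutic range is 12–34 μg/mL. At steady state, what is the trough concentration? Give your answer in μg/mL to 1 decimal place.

τ/t½ = 11/9 ≈ 1.2222, so fraction remaining f = (1/2)^(11/9) ≈ 0.4286.
At steady state, accumulation factor R = 1/(1 − e^(−kτ)) ≈ 1.7501.
Each bolus raises the concentration by D/Vd = 1980/198 ≈ 10.000 μg/mL.
Steady-state peak Cmax,ss = C₀·R ≈ 10.000 × 1.7501 ≈ 17.501 μg/mL.
Steady-state trough Cmin,ss = Cmax,ss·f ≈ 17.501 × 0.4286 ≈ 7.501 μg/mL.
Trough 7.5 μg/mL vs MEC 12 μg/mL: subtherapeutic.

7.5 μg/mL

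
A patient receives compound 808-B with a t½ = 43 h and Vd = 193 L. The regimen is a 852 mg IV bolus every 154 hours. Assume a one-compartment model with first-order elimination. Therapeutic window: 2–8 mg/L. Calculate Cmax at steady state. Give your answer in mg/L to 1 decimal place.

4.8 mg/L

τ/t½ = 154/43 ≈ 3.5814, so fraction remaining f = (1/2)^(154/43) ≈ 0.0835.
Accumulation ratio R = 1/(1 − f) ≈ 1/0.9165 ≈ 1.0911.
Single-dose peak C₀ = D/Vd = 852/193 ≈ 4.415 mg/L.
Steady-state peak Cmax,ss = C₀·R ≈ 4.415 × 1.0911 ≈ 4.817 mg/L.
Peak 4.8 mg/L vs MTC 8 mg/L: below toxic threshold.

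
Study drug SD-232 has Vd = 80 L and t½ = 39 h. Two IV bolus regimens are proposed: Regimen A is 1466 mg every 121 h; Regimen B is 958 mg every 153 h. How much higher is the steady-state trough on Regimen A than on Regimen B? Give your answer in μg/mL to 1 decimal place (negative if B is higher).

1.6 μg/mL

Regimen A: f = (1/2)^(121/39) ≈ 0.1164; Cmin,ss = (1466/80)·f/(1−f) ≈ 2.414 μg/mL.
Regimen B: f = (1/2)^(153/39) ≈ 0.0659; Cmin,ss = (958/80)·f/(1−f) ≈ 0.845 μg/mL.
Difference ≈ 2.414 − 0.845 ≈ 1.569 μg/mL.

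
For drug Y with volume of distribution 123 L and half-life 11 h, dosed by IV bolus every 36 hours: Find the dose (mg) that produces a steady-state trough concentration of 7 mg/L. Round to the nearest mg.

τ/t½ = 36/11 ≈ 3.2727, so f = (1/2)^(36/11) ≈ 0.103469.
Cmin,ss = (D/Vd)·f/(1−f), so D = Cmin,ss·Vd·(1−f)/f.
D = 7 × 123 × (1−f)/f ≈ 7 × 123 × 8.66473 ≈ 7460.33 mg.

7460 mg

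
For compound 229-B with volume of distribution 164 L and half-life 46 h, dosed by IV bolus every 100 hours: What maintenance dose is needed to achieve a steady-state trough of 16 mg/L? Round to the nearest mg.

τ/t½ = 100/46 ≈ 2.1739, so f = (1/2)^(100/46) ≈ 0.221609.
Cmin,ss = (D/Vd)·f/(1−f), so D = Cmin,ss·Vd·(1−f)/f.
D = 16 × 164 × (1−f)/f ≈ 16 × 164 × 3.51245 ≈ 9216.67 mg.

9217 mg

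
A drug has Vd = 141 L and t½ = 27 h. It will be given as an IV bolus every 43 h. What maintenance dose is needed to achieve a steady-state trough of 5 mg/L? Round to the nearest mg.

1421 mg

τ/t½ = 43/27 ≈ 1.5926, so f = (1/2)^(43/27) ≈ 0.331575.
Cmin,ss = (D/Vd)·f/(1−f), so D = Cmin,ss·Vd·(1−f)/f.
D = 5 × 141 × (1−f)/f ≈ 5 × 141 × 2.01591 ≈ 1421.22 mg.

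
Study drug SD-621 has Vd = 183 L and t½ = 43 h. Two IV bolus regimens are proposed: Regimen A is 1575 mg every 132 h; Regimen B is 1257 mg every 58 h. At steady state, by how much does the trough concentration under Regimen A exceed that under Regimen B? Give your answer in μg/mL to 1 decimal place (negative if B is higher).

-3.3 μg/mL

Regimen A: f = (1/2)^(132/43) ≈ 0.1191; Cmin,ss = (1575/183)·f/(1−f) ≈ 1.164 μg/mL.
Regimen B: f = (1/2)^(58/43) ≈ 0.3926; Cmin,ss = (1257/183)·f/(1−f) ≈ 4.440 μg/mL.
Difference ≈ 1.164 − 4.440 ≈ -3.276 μg/mL.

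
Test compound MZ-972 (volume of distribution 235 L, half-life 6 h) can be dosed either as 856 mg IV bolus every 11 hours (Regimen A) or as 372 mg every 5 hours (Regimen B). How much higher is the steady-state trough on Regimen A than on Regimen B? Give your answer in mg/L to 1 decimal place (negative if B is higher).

-0.6 mg/L

Regimen A: f = (1/2)^(11/6) ≈ 0.2806; Cmin,ss = (856/235)·f/(1−f) ≈ 1.421 mg/L.
Regimen B: f = (1/2)^(5/6) ≈ 0.5612; Cmin,ss = (372/235)·f/(1−f) ≈ 2.025 mg/L.
Difference ≈ 1.421 − 2.025 ≈ -0.604 mg/L.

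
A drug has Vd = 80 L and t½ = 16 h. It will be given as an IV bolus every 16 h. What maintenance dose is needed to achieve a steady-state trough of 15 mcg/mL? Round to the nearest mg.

1200 mg

τ/t½ = 16/16 ≈ 1, so f = (1/2)^(16/16) ≈ 0.500000.
Cmin,ss = (D/Vd)·f/(1−f), so D = Cmin,ss·Vd·(1−f)/f.
D = 15 × 80 × (1−f)/f ≈ 15 × 80 × 1.00000 ≈ 1200.00 mg.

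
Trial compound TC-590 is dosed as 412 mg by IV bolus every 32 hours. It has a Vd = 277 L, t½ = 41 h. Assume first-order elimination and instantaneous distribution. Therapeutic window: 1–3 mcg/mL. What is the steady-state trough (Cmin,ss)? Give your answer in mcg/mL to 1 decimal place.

2.1 mcg/mL

k = ln2/t½ = ln2/41 ≈ 0.016906 h⁻¹; fraction remaining f = e^(−kτ) = e^(−0.016906×32) ≈ 0.5822.
Each bolus raises the concentration by D/Vd = 412/277 ≈ 1.487 mcg/mL.
Steady-state trough Cmin,ss = C₀·f/(1−f) ≈ 1.487 × 0.5822/0.4178 ≈ 2.072 mcg/mL.
Trough 2.1 mcg/mL vs MEC 1 mcg/mL: adequate.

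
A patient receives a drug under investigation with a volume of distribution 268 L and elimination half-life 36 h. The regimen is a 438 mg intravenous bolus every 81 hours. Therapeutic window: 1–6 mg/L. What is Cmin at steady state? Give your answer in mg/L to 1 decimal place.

τ/t½ = 81/36 ≈ 2.25, so fraction remaining f = (1/2)^(81/36) ≈ 0.2102.
Each bolus raises the concentration by D/Vd = 438/268 ≈ 1.634 mg/L.
Steady-state trough Cmin,ss = C₀·f/(1−f) ≈ 1.634 × 0.2102/0.7898 ≈ 0.435 mg/L.
Trough 0.4 mg/L vs MEC 1 mg/L: subtherapeutic.

0.4 mg/L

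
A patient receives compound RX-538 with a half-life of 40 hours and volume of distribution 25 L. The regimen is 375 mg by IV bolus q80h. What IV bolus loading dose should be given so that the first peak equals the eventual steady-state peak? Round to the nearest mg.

500 mg

f = (1/2)^(80/40) ≈ 0.250000; accumulation ratio R = 1/(1−f) ≈ 1.33333.
Loading dose to hit Cmax,ss on first dose: D_load = D_maint·R ≈ 375 × 1.33333 ≈ 500.00 mg.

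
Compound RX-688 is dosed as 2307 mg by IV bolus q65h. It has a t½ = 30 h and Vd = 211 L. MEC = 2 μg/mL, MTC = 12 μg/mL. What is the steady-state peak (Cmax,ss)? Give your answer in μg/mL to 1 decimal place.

k = ln2/t½ = ln2/30 ≈ 0.023105 h⁻¹; fraction remaining f = e^(−kτ) = e^(−0.023105×65) ≈ 0.2227.
Accumulation ratio R = 1/(1 − f) ≈ 1/0.7773 ≈ 1.2865.
Single-dose peak C₀ = D/Vd = 2307/211 ≈ 10.934 μg/mL.
Steady-state peak Cmax,ss = C₀·R ≈ 10.934 × 1.2865 ≈ 14.067 μg/mL.
Peak 14.1 μg/mL vs MTC 12 μg/mL: exceeds toxic threshold.

14.1 μg/mL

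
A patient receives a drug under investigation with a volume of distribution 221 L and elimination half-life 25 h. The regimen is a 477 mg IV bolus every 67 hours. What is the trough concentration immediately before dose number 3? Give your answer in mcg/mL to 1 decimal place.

f = (1/2)^(τ/t½) = (1/2)^(67/25) ≈ 0.1560.
C₀ = D/Vd = 477/221 ≈ 2.158 mcg/mL.
Before the 3rd dose, 2 doses have been given. Superposition: Cmin = C₀·(f + f²).
≈ 2.158 × (0.1560 + 0.0243) ≈ 2.158 × 0.1803 ≈ 0.389 mcg/mL.

0.4 mcg/mL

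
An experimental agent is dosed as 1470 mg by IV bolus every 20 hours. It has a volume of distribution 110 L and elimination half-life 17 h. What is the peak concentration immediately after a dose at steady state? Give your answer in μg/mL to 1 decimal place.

τ/t½ = 20/17 ≈ 1.1765, so fraction remaining f = (1/2)^(20/17) ≈ 0.4424.
At steady state, accumulation factor R = 1/(1 − e^(−kτ)) ≈ 1.7934.
Single-dose peak C₀ = D/Vd = 1470/110 ≈ 13.364 μg/mL.
Cmax,ss = C₀/(1 − f) ≈ 13.364/0.5576 ≈ 23.967 μg/mL.

24.0 μg/mL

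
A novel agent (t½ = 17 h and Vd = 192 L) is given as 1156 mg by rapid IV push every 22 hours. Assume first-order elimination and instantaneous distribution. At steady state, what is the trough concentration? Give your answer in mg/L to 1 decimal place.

k = ln2/t½ = ln2/17 ≈ 0.040773 h⁻¹; fraction remaining f = e^(−kτ) = e^(−0.040773×22) ≈ 0.4078.
Each bolus raises the concentration by D/Vd = 1156/192 ≈ 6.021 mg/L.
Steady-state trough Cmin,ss = C₀·f/(1−f) ≈ 6.021 × 0.4078/0.5922 ≈ 4.146 mg/L.

4.1 mg/L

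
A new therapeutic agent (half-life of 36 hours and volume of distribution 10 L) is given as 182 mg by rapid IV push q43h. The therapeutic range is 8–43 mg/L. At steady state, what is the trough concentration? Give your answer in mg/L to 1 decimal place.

k = ln2/t½ = ln2/36 ≈ 0.019254 h⁻¹; fraction remaining f = e^(−kτ) = e^(−0.019254×43) ≈ 0.4370.
At steady state, accumulation factor R = 1/(1 − e^(−kτ)) ≈ 1.7762.
Each bolus raises the concentration by D/Vd = 182/10 ≈ 18.200 mg/L.
Steady-state peak Cmax,ss = C₀·R ≈ 18.200 × 1.7762 ≈ 32.327 mg/L.
One interval later, Cmin,ss = Cmax,ss·e^(−kτ) ≈ 32.327 × 0.4370 ≈ 14.127 mg/L.
Trough 14.1 mg/L vs MEC 8 mg/L: adequate.

14.1 mg/L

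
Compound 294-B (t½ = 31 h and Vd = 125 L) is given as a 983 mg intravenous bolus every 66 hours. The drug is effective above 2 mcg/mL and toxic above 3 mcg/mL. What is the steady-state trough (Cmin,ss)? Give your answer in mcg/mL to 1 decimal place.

τ/t½ = 66/31 ≈ 2.129, so fraction remaining f = (1/2)^(66/31) ≈ 0.2286.
Accumulation ratio R = 1/(1 − f) ≈ 1/0.7714 ≈ 1.2963.
Single-dose peak C₀ = D/Vd = 983/125 ≈ 7.864 mcg/mL.
Steady-state peak Cmax,ss = C₀·R ≈ 7.864 × 1.2963 ≈ 10.194 mcg/mL.
Steady-state trough Cmin,ss = Cmax,ss·f ≈ 10.194 × 0.2286 ≈ 2.330 mcg/mL.
Trough 2.3 mcg/mL vs MEC 2 mcg/mL: adequate.

2.3 mcg/mL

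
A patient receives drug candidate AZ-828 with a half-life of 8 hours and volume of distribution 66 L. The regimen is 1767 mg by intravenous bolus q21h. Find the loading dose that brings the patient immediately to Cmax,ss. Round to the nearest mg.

2109 mg

f = (1/2)^(21/8) ≈ 0.162105; accumulation ratio R = 1/(1−f) ≈ 1.19347.
Loading dose to hit Cmax,ss on first dose: D_load = D_maint·R ≈ 1767 × 1.19347 ≈ 2108.86 mg.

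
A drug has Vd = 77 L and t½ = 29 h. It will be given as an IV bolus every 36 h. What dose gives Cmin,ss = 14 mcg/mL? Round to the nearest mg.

τ/t½ = 36/29 ≈ 1.2414, so f = (1/2)^(36/29) ≈ 0.422968.
Cmin,ss = (D/Vd)·f/(1−f), so D = Cmin,ss·Vd·(1−f)/f.
D = 14 × 77 × (1−f)/f ≈ 14 × 77 × 1.36425 ≈ 1470.66 mg.

1471 mg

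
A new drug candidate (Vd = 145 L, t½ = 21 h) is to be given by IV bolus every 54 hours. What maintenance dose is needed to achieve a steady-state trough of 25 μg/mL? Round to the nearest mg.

τ/t½ = 54/21 ≈ 2.5714, so f = (1/2)^(54/21) ≈ 0.168238.
Cmin,ss = (D/Vd)·f/(1−f), so D = Cmin,ss·Vd·(1−f)/f.
D = 25 × 145 × (1−f)/f ≈ 25 × 145 × 4.94396 ≈ 17921.85 mg.

17922 mg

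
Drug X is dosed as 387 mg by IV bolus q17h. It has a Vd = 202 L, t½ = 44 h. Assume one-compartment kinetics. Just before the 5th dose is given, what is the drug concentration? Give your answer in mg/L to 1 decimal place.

4.1 mg/L

f = (1/2)^(τ/t½) = (1/2)^(17/44) ≈ 0.7651.
C₀ = D/Vd = 387/202 ≈ 1.916 mg/L.
Before the 5th dose, 4 doses have been given. Superposition: Cmin = C₀·(f + f² + … + f^4).
≈ 1.916 × (0.7651 + 0.5854 + 0.4479 + 0.3427) ≈ 1.916 × 2.1411 ≈ 4.102 mg/L.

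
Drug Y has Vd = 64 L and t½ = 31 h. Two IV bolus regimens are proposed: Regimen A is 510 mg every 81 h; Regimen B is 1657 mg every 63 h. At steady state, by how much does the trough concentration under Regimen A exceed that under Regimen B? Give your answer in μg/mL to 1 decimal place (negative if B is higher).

-6.8 μg/mL

Regimen A: f = (1/2)^(81/31) ≈ 0.1635; Cmin,ss = (510/64)·f/(1−f) ≈ 1.558 μg/mL.
Regimen B: f = (1/2)^(63/31) ≈ 0.2445; Cmin,ss = (1657/64)·f/(1−f) ≈ 8.379 μg/mL.
Difference ≈ 1.558 − 8.379 ≈ -6.821 μg/mL.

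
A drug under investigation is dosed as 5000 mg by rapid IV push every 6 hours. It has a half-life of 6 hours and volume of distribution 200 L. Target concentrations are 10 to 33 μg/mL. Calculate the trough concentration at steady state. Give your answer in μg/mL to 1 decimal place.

25.0 μg/mL

The dosing interval is 1 half-life, so f = 2^(−1) = 0.5.
At steady state, R = 1/(1 − 0.5) = 2/1.
Single-dose peak C₀ = D/Vd = 5000/200 = 25 μg/mL.
Steady-state peak Cmax,ss = C₀·R = 25 × 2/1 ≈ 50.000 μg/mL.
Steady-state trough Cmin,ss = Cmax,ss·f ≈ 50.000 × 0.5 ≈ 25.000 μg/mL.
Trough 25.0 μg/mL vs MEC 10 μg/mL: adequate.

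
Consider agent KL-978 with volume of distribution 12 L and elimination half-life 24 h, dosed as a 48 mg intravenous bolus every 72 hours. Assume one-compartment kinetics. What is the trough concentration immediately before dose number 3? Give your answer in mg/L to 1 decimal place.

0.6 mg/L

f = (1/2)^(τ/t½) = (1/2)^(72/24) ≈ 0.1250.
C₀ = D/Vd = 48/12 ≈ 4.000 mg/L.
Before the 3rd dose, 2 doses have been given. Superposition: Cmin = C₀·(f + f²).
≈ 4.000 × (0.1250 + 0.0156) ≈ 4.000 × 0.1406 ≈ 0.562 mg/L.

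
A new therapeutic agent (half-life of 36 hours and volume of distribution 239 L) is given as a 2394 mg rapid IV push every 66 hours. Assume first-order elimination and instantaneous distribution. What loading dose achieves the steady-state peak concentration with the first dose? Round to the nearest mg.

f = (1/2)^(66/36) ≈ 0.280616; accumulation ratio R = 1/(1−f) ≈ 1.39008.
Loading dose to hit Cmax,ss on first dose: D_load = D_maint·R ≈ 2394 × 1.39008 ≈ 3327.85 mg.

3328 mg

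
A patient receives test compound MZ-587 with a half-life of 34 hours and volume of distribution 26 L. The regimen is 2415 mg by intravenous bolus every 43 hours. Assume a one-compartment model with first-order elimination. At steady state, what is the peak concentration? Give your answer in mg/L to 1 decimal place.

τ/t½ = 43/34 ≈ 1.2647, so fraction remaining f = (1/2)^(43/34) ≈ 0.4162.
At steady state, accumulation factor R = 1/(1 − e^(−kτ)) ≈ 1.7129.
Single-dose peak C₀ = D/Vd = 2415/26 ≈ 92.885 mg/L.
Steady-state peak Cmax,ss = C₀·R ≈ 92.885 × 1.7129 ≈ 159.103 mg/L.

159.1 mg/L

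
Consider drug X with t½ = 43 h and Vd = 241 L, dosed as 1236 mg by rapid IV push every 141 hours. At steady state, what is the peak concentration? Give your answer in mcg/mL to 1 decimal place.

5.7 mcg/mL

Over one 141-h interval, 141/43 ≈ 3.2791 half-lives elapse, leaving f ≈ 0.1030 of each dose.
At steady state, accumulation factor R = 1/(1 − e^(−kτ)) ≈ 1.1148.
Single-dose peak C₀ = D/Vd = 1236/241 ≈ 5.129 mcg/mL.
Steady-state peak Cmax,ss = C₀·R ≈ 5.129 × 1.1148 ≈ 5.718 mcg/mL.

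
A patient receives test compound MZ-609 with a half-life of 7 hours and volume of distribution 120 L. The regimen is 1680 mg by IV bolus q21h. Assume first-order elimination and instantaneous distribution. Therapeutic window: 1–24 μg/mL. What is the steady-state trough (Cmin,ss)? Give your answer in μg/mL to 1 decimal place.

The dosing interval is 3 half-lives, so f = 2^(−3) = 0.125.
At steady state, R = 1/(1 − 0.125) = 8/7.
Single-dose peak C₀ = D/Vd = 1680/120 = 14 μg/mL.
Steady-state peak Cmax,ss = C₀·R = 14 × 8/7 ≈ 16.000 μg/mL.
Steady-state trough Cmin,ss = Cmax,ss·f ≈ 16.000 × 0.125 ≈ 2.000 μg/mL.
Trough 2.0 μg/mL vs MEC 1 μg/mL: adequate.

2.0 μg/mL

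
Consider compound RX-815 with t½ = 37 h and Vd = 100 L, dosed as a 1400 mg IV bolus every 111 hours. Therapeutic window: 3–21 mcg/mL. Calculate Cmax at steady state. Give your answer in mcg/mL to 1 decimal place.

16.0 mcg/mL

τ = 111 h = 3 half-lives, so f = (1/2)^3 = 0.125.
At steady state, R = 1/(1 − 0.125) = 8/7.
Single-dose peak C₀ = D/Vd = 1400/100 = 14 mcg/mL.
Steady-state peak Cmax,ss = C₀·R = 14 × 8/7 ≈ 16.000 mcg/mL.
Peak 16.0 mcg/mL vs MTC 21 mcg/mL: below toxic threshold.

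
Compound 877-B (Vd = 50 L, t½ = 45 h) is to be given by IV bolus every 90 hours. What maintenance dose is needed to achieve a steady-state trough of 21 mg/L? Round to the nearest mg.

3150 mg

τ/t½ = 90/45 ≈ 2, so f = (1/2)^(90/45) ≈ 0.250000.
Cmin,ss = (D/Vd)·f/(1−f), so D = Cmin,ss·Vd·(1−f)/f.
D = 21 × 50 × (1−f)/f ≈ 21 × 50 × 3.00000 ≈ 3150.00 mg.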